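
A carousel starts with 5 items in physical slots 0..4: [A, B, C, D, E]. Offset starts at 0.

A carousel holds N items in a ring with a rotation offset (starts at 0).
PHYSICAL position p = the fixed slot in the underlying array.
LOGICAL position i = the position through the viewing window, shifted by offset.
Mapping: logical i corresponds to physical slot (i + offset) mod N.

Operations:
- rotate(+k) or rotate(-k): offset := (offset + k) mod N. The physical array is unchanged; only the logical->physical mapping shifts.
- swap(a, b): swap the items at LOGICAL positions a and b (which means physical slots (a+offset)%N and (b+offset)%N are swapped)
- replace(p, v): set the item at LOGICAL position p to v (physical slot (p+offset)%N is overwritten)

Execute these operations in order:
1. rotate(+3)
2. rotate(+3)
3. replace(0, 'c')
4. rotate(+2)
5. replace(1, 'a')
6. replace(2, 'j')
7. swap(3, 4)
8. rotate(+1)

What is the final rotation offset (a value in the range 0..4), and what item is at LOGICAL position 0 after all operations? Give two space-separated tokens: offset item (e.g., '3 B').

Answer: 4 a

Derivation:
After op 1 (rotate(+3)): offset=3, physical=[A,B,C,D,E], logical=[D,E,A,B,C]
After op 2 (rotate(+3)): offset=1, physical=[A,B,C,D,E], logical=[B,C,D,E,A]
After op 3 (replace(0, 'c')): offset=1, physical=[A,c,C,D,E], logical=[c,C,D,E,A]
After op 4 (rotate(+2)): offset=3, physical=[A,c,C,D,E], logical=[D,E,A,c,C]
After op 5 (replace(1, 'a')): offset=3, physical=[A,c,C,D,a], logical=[D,a,A,c,C]
After op 6 (replace(2, 'j')): offset=3, physical=[j,c,C,D,a], logical=[D,a,j,c,C]
After op 7 (swap(3, 4)): offset=3, physical=[j,C,c,D,a], logical=[D,a,j,C,c]
After op 8 (rotate(+1)): offset=4, physical=[j,C,c,D,a], logical=[a,j,C,c,D]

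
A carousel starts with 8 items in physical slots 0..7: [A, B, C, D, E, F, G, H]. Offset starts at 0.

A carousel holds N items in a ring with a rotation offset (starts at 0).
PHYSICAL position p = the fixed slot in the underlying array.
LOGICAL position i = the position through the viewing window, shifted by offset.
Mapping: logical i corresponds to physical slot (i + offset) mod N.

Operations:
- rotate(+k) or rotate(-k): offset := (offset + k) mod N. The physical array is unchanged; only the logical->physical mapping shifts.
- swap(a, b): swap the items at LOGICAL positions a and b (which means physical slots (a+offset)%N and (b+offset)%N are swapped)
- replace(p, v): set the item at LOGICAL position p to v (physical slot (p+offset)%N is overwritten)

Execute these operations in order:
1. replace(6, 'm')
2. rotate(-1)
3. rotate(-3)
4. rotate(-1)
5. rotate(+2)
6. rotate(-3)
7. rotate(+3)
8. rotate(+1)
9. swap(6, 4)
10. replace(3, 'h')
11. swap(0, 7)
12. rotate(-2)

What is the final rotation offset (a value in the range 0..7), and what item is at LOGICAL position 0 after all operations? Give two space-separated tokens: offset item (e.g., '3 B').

Answer: 4 C

Derivation:
After op 1 (replace(6, 'm')): offset=0, physical=[A,B,C,D,E,F,m,H], logical=[A,B,C,D,E,F,m,H]
After op 2 (rotate(-1)): offset=7, physical=[A,B,C,D,E,F,m,H], logical=[H,A,B,C,D,E,F,m]
After op 3 (rotate(-3)): offset=4, physical=[A,B,C,D,E,F,m,H], logical=[E,F,m,H,A,B,C,D]
After op 4 (rotate(-1)): offset=3, physical=[A,B,C,D,E,F,m,H], logical=[D,E,F,m,H,A,B,C]
After op 5 (rotate(+2)): offset=5, physical=[A,B,C,D,E,F,m,H], logical=[F,m,H,A,B,C,D,E]
After op 6 (rotate(-3)): offset=2, physical=[A,B,C,D,E,F,m,H], logical=[C,D,E,F,m,H,A,B]
After op 7 (rotate(+3)): offset=5, physical=[A,B,C,D,E,F,m,H], logical=[F,m,H,A,B,C,D,E]
After op 8 (rotate(+1)): offset=6, physical=[A,B,C,D,E,F,m,H], logical=[m,H,A,B,C,D,E,F]
After op 9 (swap(6, 4)): offset=6, physical=[A,B,E,D,C,F,m,H], logical=[m,H,A,B,E,D,C,F]
After op 10 (replace(3, 'h')): offset=6, physical=[A,h,E,D,C,F,m,H], logical=[m,H,A,h,E,D,C,F]
After op 11 (swap(0, 7)): offset=6, physical=[A,h,E,D,C,m,F,H], logical=[F,H,A,h,E,D,C,m]
After op 12 (rotate(-2)): offset=4, physical=[A,h,E,D,C,m,F,H], logical=[C,m,F,H,A,h,E,D]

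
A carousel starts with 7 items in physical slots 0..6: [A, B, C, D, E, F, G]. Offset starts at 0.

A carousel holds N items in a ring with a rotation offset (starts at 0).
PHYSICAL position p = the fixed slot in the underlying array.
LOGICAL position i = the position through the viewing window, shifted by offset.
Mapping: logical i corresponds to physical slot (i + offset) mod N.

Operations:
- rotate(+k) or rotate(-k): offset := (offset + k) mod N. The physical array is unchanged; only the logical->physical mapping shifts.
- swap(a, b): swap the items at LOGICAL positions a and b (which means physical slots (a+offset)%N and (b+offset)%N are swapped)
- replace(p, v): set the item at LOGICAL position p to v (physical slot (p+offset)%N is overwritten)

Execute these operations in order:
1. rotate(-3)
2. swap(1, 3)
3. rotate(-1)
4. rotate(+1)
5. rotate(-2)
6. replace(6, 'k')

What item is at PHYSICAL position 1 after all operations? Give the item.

Answer: k

Derivation:
After op 1 (rotate(-3)): offset=4, physical=[A,B,C,D,E,F,G], logical=[E,F,G,A,B,C,D]
After op 2 (swap(1, 3)): offset=4, physical=[F,B,C,D,E,A,G], logical=[E,A,G,F,B,C,D]
After op 3 (rotate(-1)): offset=3, physical=[F,B,C,D,E,A,G], logical=[D,E,A,G,F,B,C]
After op 4 (rotate(+1)): offset=4, physical=[F,B,C,D,E,A,G], logical=[E,A,G,F,B,C,D]
After op 5 (rotate(-2)): offset=2, physical=[F,B,C,D,E,A,G], logical=[C,D,E,A,G,F,B]
After op 6 (replace(6, 'k')): offset=2, physical=[F,k,C,D,E,A,G], logical=[C,D,E,A,G,F,k]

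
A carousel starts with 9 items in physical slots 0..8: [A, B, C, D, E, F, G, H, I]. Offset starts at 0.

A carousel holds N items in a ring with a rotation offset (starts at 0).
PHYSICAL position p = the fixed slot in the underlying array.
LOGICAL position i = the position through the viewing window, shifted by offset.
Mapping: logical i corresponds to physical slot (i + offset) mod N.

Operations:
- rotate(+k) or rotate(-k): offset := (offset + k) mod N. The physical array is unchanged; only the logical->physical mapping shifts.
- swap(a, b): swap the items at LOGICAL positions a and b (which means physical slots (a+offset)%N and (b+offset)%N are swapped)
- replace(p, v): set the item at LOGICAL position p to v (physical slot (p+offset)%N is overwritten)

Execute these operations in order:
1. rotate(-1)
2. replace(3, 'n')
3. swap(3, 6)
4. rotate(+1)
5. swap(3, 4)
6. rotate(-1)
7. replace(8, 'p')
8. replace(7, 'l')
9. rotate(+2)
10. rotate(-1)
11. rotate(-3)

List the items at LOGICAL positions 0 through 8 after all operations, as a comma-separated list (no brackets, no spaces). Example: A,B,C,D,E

After op 1 (rotate(-1)): offset=8, physical=[A,B,C,D,E,F,G,H,I], logical=[I,A,B,C,D,E,F,G,H]
After op 2 (replace(3, 'n')): offset=8, physical=[A,B,n,D,E,F,G,H,I], logical=[I,A,B,n,D,E,F,G,H]
After op 3 (swap(3, 6)): offset=8, physical=[A,B,F,D,E,n,G,H,I], logical=[I,A,B,F,D,E,n,G,H]
After op 4 (rotate(+1)): offset=0, physical=[A,B,F,D,E,n,G,H,I], logical=[A,B,F,D,E,n,G,H,I]
After op 5 (swap(3, 4)): offset=0, physical=[A,B,F,E,D,n,G,H,I], logical=[A,B,F,E,D,n,G,H,I]
After op 6 (rotate(-1)): offset=8, physical=[A,B,F,E,D,n,G,H,I], logical=[I,A,B,F,E,D,n,G,H]
After op 7 (replace(8, 'p')): offset=8, physical=[A,B,F,E,D,n,G,p,I], logical=[I,A,B,F,E,D,n,G,p]
After op 8 (replace(7, 'l')): offset=8, physical=[A,B,F,E,D,n,l,p,I], logical=[I,A,B,F,E,D,n,l,p]
After op 9 (rotate(+2)): offset=1, physical=[A,B,F,E,D,n,l,p,I], logical=[B,F,E,D,n,l,p,I,A]
After op 10 (rotate(-1)): offset=0, physical=[A,B,F,E,D,n,l,p,I], logical=[A,B,F,E,D,n,l,p,I]
After op 11 (rotate(-3)): offset=6, physical=[A,B,F,E,D,n,l,p,I], logical=[l,p,I,A,B,F,E,D,n]

Answer: l,p,I,A,B,F,E,D,n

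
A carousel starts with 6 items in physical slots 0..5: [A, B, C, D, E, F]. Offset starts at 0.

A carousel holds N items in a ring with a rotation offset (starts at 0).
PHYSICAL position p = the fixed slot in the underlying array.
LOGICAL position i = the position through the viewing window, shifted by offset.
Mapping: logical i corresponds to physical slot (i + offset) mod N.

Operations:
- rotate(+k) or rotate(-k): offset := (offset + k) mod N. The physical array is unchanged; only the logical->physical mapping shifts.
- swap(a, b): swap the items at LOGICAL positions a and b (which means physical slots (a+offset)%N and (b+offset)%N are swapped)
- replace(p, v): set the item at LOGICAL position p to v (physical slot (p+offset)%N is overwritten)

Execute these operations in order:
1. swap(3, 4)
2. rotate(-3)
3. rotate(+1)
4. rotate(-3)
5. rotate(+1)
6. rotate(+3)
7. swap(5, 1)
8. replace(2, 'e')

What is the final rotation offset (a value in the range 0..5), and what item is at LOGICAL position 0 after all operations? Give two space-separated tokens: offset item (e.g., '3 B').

Answer: 5 F

Derivation:
After op 1 (swap(3, 4)): offset=0, physical=[A,B,C,E,D,F], logical=[A,B,C,E,D,F]
After op 2 (rotate(-3)): offset=3, physical=[A,B,C,E,D,F], logical=[E,D,F,A,B,C]
After op 3 (rotate(+1)): offset=4, physical=[A,B,C,E,D,F], logical=[D,F,A,B,C,E]
After op 4 (rotate(-3)): offset=1, physical=[A,B,C,E,D,F], logical=[B,C,E,D,F,A]
After op 5 (rotate(+1)): offset=2, physical=[A,B,C,E,D,F], logical=[C,E,D,F,A,B]
After op 6 (rotate(+3)): offset=5, physical=[A,B,C,E,D,F], logical=[F,A,B,C,E,D]
After op 7 (swap(5, 1)): offset=5, physical=[D,B,C,E,A,F], logical=[F,D,B,C,E,A]
After op 8 (replace(2, 'e')): offset=5, physical=[D,e,C,E,A,F], logical=[F,D,e,C,E,A]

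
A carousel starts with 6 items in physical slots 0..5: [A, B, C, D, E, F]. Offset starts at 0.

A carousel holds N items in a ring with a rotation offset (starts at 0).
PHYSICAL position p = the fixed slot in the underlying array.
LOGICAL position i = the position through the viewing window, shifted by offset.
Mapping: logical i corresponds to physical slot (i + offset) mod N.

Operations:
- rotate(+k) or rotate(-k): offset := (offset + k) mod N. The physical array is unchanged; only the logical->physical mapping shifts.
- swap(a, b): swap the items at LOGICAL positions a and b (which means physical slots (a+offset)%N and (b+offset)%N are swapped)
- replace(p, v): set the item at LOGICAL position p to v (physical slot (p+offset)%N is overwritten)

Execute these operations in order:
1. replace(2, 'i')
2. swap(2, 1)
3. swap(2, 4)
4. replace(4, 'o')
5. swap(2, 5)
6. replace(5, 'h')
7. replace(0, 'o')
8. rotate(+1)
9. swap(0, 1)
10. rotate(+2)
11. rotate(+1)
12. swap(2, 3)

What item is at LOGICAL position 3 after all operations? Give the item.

Answer: o

Derivation:
After op 1 (replace(2, 'i')): offset=0, physical=[A,B,i,D,E,F], logical=[A,B,i,D,E,F]
After op 2 (swap(2, 1)): offset=0, physical=[A,i,B,D,E,F], logical=[A,i,B,D,E,F]
After op 3 (swap(2, 4)): offset=0, physical=[A,i,E,D,B,F], logical=[A,i,E,D,B,F]
After op 4 (replace(4, 'o')): offset=0, physical=[A,i,E,D,o,F], logical=[A,i,E,D,o,F]
After op 5 (swap(2, 5)): offset=0, physical=[A,i,F,D,o,E], logical=[A,i,F,D,o,E]
After op 6 (replace(5, 'h')): offset=0, physical=[A,i,F,D,o,h], logical=[A,i,F,D,o,h]
After op 7 (replace(0, 'o')): offset=0, physical=[o,i,F,D,o,h], logical=[o,i,F,D,o,h]
After op 8 (rotate(+1)): offset=1, physical=[o,i,F,D,o,h], logical=[i,F,D,o,h,o]
After op 9 (swap(0, 1)): offset=1, physical=[o,F,i,D,o,h], logical=[F,i,D,o,h,o]
After op 10 (rotate(+2)): offset=3, physical=[o,F,i,D,o,h], logical=[D,o,h,o,F,i]
After op 11 (rotate(+1)): offset=4, physical=[o,F,i,D,o,h], logical=[o,h,o,F,i,D]
After op 12 (swap(2, 3)): offset=4, physical=[F,o,i,D,o,h], logical=[o,h,F,o,i,D]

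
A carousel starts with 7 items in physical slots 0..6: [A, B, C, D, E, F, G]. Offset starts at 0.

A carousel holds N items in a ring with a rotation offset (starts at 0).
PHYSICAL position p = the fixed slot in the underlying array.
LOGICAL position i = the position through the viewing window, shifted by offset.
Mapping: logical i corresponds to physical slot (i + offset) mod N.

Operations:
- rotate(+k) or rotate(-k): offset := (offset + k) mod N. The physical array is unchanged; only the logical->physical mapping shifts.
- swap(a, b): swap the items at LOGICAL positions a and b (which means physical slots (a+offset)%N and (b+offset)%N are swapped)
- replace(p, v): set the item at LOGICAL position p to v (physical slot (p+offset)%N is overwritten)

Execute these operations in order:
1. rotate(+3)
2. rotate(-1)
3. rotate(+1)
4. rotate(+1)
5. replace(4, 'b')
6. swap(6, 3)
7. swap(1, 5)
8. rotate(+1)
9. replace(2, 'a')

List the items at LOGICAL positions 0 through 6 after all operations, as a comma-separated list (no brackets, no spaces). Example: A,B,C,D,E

Answer: C,G,a,b,F,A,E

Derivation:
After op 1 (rotate(+3)): offset=3, physical=[A,B,C,D,E,F,G], logical=[D,E,F,G,A,B,C]
After op 2 (rotate(-1)): offset=2, physical=[A,B,C,D,E,F,G], logical=[C,D,E,F,G,A,B]
After op 3 (rotate(+1)): offset=3, physical=[A,B,C,D,E,F,G], logical=[D,E,F,G,A,B,C]
After op 4 (rotate(+1)): offset=4, physical=[A,B,C,D,E,F,G], logical=[E,F,G,A,B,C,D]
After op 5 (replace(4, 'b')): offset=4, physical=[A,b,C,D,E,F,G], logical=[E,F,G,A,b,C,D]
After op 6 (swap(6, 3)): offset=4, physical=[D,b,C,A,E,F,G], logical=[E,F,G,D,b,C,A]
After op 7 (swap(1, 5)): offset=4, physical=[D,b,F,A,E,C,G], logical=[E,C,G,D,b,F,A]
After op 8 (rotate(+1)): offset=5, physical=[D,b,F,A,E,C,G], logical=[C,G,D,b,F,A,E]
After op 9 (replace(2, 'a')): offset=5, physical=[a,b,F,A,E,C,G], logical=[C,G,a,b,F,A,E]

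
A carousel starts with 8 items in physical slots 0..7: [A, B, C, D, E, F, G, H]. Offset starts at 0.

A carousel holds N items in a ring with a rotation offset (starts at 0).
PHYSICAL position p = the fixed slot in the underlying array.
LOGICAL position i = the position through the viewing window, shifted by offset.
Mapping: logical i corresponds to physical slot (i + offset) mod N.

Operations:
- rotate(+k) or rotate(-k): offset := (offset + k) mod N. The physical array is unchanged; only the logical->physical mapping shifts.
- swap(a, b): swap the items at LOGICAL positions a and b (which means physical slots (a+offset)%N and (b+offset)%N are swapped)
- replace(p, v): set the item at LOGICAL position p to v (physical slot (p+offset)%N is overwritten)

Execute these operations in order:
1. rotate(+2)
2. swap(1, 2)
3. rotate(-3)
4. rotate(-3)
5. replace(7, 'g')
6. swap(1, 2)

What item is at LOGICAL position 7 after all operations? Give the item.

After op 1 (rotate(+2)): offset=2, physical=[A,B,C,D,E,F,G,H], logical=[C,D,E,F,G,H,A,B]
After op 2 (swap(1, 2)): offset=2, physical=[A,B,C,E,D,F,G,H], logical=[C,E,D,F,G,H,A,B]
After op 3 (rotate(-3)): offset=7, physical=[A,B,C,E,D,F,G,H], logical=[H,A,B,C,E,D,F,G]
After op 4 (rotate(-3)): offset=4, physical=[A,B,C,E,D,F,G,H], logical=[D,F,G,H,A,B,C,E]
After op 5 (replace(7, 'g')): offset=4, physical=[A,B,C,g,D,F,G,H], logical=[D,F,G,H,A,B,C,g]
After op 6 (swap(1, 2)): offset=4, physical=[A,B,C,g,D,G,F,H], logical=[D,G,F,H,A,B,C,g]

Answer: g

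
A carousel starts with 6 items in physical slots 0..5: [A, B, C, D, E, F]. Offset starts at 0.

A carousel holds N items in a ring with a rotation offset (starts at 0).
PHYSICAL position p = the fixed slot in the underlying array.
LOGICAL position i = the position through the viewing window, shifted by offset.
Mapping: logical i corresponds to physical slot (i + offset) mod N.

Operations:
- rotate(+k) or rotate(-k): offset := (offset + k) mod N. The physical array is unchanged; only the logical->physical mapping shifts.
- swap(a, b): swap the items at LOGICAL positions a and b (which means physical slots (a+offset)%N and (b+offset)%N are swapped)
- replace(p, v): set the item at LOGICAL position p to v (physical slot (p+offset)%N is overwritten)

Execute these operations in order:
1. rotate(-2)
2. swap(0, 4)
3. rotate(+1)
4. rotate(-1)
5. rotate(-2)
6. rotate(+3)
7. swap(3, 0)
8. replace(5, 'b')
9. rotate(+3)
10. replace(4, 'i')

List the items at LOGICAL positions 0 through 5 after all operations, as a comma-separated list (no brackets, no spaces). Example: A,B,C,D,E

Answer: F,D,b,E,i,B

Derivation:
After op 1 (rotate(-2)): offset=4, physical=[A,B,C,D,E,F], logical=[E,F,A,B,C,D]
After op 2 (swap(0, 4)): offset=4, physical=[A,B,E,D,C,F], logical=[C,F,A,B,E,D]
After op 3 (rotate(+1)): offset=5, physical=[A,B,E,D,C,F], logical=[F,A,B,E,D,C]
After op 4 (rotate(-1)): offset=4, physical=[A,B,E,D,C,F], logical=[C,F,A,B,E,D]
After op 5 (rotate(-2)): offset=2, physical=[A,B,E,D,C,F], logical=[E,D,C,F,A,B]
After op 6 (rotate(+3)): offset=5, physical=[A,B,E,D,C,F], logical=[F,A,B,E,D,C]
After op 7 (swap(3, 0)): offset=5, physical=[A,B,F,D,C,E], logical=[E,A,B,F,D,C]
After op 8 (replace(5, 'b')): offset=5, physical=[A,B,F,D,b,E], logical=[E,A,B,F,D,b]
After op 9 (rotate(+3)): offset=2, physical=[A,B,F,D,b,E], logical=[F,D,b,E,A,B]
After op 10 (replace(4, 'i')): offset=2, physical=[i,B,F,D,b,E], logical=[F,D,b,E,i,B]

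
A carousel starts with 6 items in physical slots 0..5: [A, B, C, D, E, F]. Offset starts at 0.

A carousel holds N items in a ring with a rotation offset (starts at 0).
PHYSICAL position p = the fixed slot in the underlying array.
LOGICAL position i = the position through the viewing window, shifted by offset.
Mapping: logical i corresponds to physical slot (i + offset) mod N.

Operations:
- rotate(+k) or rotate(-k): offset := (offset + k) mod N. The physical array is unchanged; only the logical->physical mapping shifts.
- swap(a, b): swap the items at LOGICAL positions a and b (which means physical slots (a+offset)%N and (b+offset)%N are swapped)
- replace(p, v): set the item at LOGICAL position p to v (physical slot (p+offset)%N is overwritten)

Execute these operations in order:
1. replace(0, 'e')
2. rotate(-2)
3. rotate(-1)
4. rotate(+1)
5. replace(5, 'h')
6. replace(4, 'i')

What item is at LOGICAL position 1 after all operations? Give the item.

After op 1 (replace(0, 'e')): offset=0, physical=[e,B,C,D,E,F], logical=[e,B,C,D,E,F]
After op 2 (rotate(-2)): offset=4, physical=[e,B,C,D,E,F], logical=[E,F,e,B,C,D]
After op 3 (rotate(-1)): offset=3, physical=[e,B,C,D,E,F], logical=[D,E,F,e,B,C]
After op 4 (rotate(+1)): offset=4, physical=[e,B,C,D,E,F], logical=[E,F,e,B,C,D]
After op 5 (replace(5, 'h')): offset=4, physical=[e,B,C,h,E,F], logical=[E,F,e,B,C,h]
After op 6 (replace(4, 'i')): offset=4, physical=[e,B,i,h,E,F], logical=[E,F,e,B,i,h]

Answer: F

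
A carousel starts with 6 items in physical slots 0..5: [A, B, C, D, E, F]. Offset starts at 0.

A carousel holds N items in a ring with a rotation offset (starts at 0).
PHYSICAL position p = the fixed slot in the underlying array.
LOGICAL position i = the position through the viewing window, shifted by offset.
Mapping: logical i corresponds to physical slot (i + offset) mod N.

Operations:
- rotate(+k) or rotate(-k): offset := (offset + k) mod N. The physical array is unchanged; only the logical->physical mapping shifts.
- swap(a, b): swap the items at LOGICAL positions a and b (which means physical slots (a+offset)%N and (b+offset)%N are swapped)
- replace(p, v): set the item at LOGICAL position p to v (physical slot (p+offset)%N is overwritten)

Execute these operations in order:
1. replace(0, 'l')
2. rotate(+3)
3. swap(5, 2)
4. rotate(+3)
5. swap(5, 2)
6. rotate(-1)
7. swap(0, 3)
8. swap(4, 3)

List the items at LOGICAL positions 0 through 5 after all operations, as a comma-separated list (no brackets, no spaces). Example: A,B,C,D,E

After op 1 (replace(0, 'l')): offset=0, physical=[l,B,C,D,E,F], logical=[l,B,C,D,E,F]
After op 2 (rotate(+3)): offset=3, physical=[l,B,C,D,E,F], logical=[D,E,F,l,B,C]
After op 3 (swap(5, 2)): offset=3, physical=[l,B,F,D,E,C], logical=[D,E,C,l,B,F]
After op 4 (rotate(+3)): offset=0, physical=[l,B,F,D,E,C], logical=[l,B,F,D,E,C]
After op 5 (swap(5, 2)): offset=0, physical=[l,B,C,D,E,F], logical=[l,B,C,D,E,F]
After op 6 (rotate(-1)): offset=5, physical=[l,B,C,D,E,F], logical=[F,l,B,C,D,E]
After op 7 (swap(0, 3)): offset=5, physical=[l,B,F,D,E,C], logical=[C,l,B,F,D,E]
After op 8 (swap(4, 3)): offset=5, physical=[l,B,D,F,E,C], logical=[C,l,B,D,F,E]

Answer: C,l,B,D,F,E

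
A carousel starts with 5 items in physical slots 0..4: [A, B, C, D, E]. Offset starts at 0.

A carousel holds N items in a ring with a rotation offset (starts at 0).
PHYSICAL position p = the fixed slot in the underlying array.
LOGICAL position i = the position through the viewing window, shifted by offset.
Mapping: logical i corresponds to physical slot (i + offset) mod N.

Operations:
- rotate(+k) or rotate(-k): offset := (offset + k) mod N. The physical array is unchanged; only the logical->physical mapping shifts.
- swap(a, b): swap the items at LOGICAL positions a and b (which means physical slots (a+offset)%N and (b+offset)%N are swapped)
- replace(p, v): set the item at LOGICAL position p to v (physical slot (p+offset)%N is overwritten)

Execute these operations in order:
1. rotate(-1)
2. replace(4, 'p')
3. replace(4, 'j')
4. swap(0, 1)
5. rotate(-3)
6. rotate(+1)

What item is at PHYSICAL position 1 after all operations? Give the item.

Answer: B

Derivation:
After op 1 (rotate(-1)): offset=4, physical=[A,B,C,D,E], logical=[E,A,B,C,D]
After op 2 (replace(4, 'p')): offset=4, physical=[A,B,C,p,E], logical=[E,A,B,C,p]
After op 3 (replace(4, 'j')): offset=4, physical=[A,B,C,j,E], logical=[E,A,B,C,j]
After op 4 (swap(0, 1)): offset=4, physical=[E,B,C,j,A], logical=[A,E,B,C,j]
After op 5 (rotate(-3)): offset=1, physical=[E,B,C,j,A], logical=[B,C,j,A,E]
After op 6 (rotate(+1)): offset=2, physical=[E,B,C,j,A], logical=[C,j,A,E,B]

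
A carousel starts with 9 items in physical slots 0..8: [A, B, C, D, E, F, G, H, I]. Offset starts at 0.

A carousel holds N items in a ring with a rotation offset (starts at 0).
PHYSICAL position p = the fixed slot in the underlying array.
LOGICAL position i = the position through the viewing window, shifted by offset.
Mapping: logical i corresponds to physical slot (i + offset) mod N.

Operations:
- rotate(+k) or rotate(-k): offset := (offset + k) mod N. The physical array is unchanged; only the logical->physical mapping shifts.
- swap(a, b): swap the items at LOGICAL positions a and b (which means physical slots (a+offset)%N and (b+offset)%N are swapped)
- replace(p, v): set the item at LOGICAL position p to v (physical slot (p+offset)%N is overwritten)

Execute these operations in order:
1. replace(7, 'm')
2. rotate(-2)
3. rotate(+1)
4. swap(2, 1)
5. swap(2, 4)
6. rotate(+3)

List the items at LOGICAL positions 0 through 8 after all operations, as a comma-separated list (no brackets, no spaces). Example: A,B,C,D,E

Answer: C,A,E,F,G,m,I,B,D

Derivation:
After op 1 (replace(7, 'm')): offset=0, physical=[A,B,C,D,E,F,G,m,I], logical=[A,B,C,D,E,F,G,m,I]
After op 2 (rotate(-2)): offset=7, physical=[A,B,C,D,E,F,G,m,I], logical=[m,I,A,B,C,D,E,F,G]
After op 3 (rotate(+1)): offset=8, physical=[A,B,C,D,E,F,G,m,I], logical=[I,A,B,C,D,E,F,G,m]
After op 4 (swap(2, 1)): offset=8, physical=[B,A,C,D,E,F,G,m,I], logical=[I,B,A,C,D,E,F,G,m]
After op 5 (swap(2, 4)): offset=8, physical=[B,D,C,A,E,F,G,m,I], logical=[I,B,D,C,A,E,F,G,m]
After op 6 (rotate(+3)): offset=2, physical=[B,D,C,A,E,F,G,m,I], logical=[C,A,E,F,G,m,I,B,D]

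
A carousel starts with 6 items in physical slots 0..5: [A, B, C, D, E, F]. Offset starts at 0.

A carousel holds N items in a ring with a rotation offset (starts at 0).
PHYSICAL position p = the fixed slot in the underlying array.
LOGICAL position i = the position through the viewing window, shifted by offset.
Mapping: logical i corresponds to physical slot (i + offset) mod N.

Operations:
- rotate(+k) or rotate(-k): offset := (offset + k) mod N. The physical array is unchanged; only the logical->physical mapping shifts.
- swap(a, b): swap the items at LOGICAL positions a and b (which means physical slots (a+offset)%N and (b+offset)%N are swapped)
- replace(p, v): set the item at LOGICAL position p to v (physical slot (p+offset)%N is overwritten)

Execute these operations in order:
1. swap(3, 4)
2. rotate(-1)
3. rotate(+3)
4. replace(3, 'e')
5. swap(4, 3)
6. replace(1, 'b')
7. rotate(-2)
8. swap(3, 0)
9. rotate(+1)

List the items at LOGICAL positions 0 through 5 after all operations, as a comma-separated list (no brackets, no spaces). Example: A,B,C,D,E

After op 1 (swap(3, 4)): offset=0, physical=[A,B,C,E,D,F], logical=[A,B,C,E,D,F]
After op 2 (rotate(-1)): offset=5, physical=[A,B,C,E,D,F], logical=[F,A,B,C,E,D]
After op 3 (rotate(+3)): offset=2, physical=[A,B,C,E,D,F], logical=[C,E,D,F,A,B]
After op 4 (replace(3, 'e')): offset=2, physical=[A,B,C,E,D,e], logical=[C,E,D,e,A,B]
After op 5 (swap(4, 3)): offset=2, physical=[e,B,C,E,D,A], logical=[C,E,D,A,e,B]
After op 6 (replace(1, 'b')): offset=2, physical=[e,B,C,b,D,A], logical=[C,b,D,A,e,B]
After op 7 (rotate(-2)): offset=0, physical=[e,B,C,b,D,A], logical=[e,B,C,b,D,A]
After op 8 (swap(3, 0)): offset=0, physical=[b,B,C,e,D,A], logical=[b,B,C,e,D,A]
After op 9 (rotate(+1)): offset=1, physical=[b,B,C,e,D,A], logical=[B,C,e,D,A,b]

Answer: B,C,e,D,A,b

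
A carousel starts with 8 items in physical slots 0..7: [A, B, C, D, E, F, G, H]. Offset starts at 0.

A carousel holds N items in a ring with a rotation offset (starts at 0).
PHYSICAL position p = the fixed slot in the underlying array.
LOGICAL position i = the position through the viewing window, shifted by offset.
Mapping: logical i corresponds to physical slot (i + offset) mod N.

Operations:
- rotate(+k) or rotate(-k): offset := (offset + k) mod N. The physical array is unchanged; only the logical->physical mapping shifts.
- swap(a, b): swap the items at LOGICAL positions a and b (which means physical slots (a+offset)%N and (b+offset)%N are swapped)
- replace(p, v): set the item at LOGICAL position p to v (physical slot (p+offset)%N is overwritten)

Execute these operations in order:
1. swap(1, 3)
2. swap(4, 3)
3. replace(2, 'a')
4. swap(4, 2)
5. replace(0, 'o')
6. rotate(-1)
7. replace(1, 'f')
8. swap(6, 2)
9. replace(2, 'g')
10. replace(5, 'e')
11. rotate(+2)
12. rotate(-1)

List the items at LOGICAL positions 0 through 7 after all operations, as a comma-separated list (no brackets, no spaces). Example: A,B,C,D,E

After op 1 (swap(1, 3)): offset=0, physical=[A,D,C,B,E,F,G,H], logical=[A,D,C,B,E,F,G,H]
After op 2 (swap(4, 3)): offset=0, physical=[A,D,C,E,B,F,G,H], logical=[A,D,C,E,B,F,G,H]
After op 3 (replace(2, 'a')): offset=0, physical=[A,D,a,E,B,F,G,H], logical=[A,D,a,E,B,F,G,H]
After op 4 (swap(4, 2)): offset=0, physical=[A,D,B,E,a,F,G,H], logical=[A,D,B,E,a,F,G,H]
After op 5 (replace(0, 'o')): offset=0, physical=[o,D,B,E,a,F,G,H], logical=[o,D,B,E,a,F,G,H]
After op 6 (rotate(-1)): offset=7, physical=[o,D,B,E,a,F,G,H], logical=[H,o,D,B,E,a,F,G]
After op 7 (replace(1, 'f')): offset=7, physical=[f,D,B,E,a,F,G,H], logical=[H,f,D,B,E,a,F,G]
After op 8 (swap(6, 2)): offset=7, physical=[f,F,B,E,a,D,G,H], logical=[H,f,F,B,E,a,D,G]
After op 9 (replace(2, 'g')): offset=7, physical=[f,g,B,E,a,D,G,H], logical=[H,f,g,B,E,a,D,G]
After op 10 (replace(5, 'e')): offset=7, physical=[f,g,B,E,e,D,G,H], logical=[H,f,g,B,E,e,D,G]
After op 11 (rotate(+2)): offset=1, physical=[f,g,B,E,e,D,G,H], logical=[g,B,E,e,D,G,H,f]
After op 12 (rotate(-1)): offset=0, physical=[f,g,B,E,e,D,G,H], logical=[f,g,B,E,e,D,G,H]

Answer: f,g,B,E,e,D,G,H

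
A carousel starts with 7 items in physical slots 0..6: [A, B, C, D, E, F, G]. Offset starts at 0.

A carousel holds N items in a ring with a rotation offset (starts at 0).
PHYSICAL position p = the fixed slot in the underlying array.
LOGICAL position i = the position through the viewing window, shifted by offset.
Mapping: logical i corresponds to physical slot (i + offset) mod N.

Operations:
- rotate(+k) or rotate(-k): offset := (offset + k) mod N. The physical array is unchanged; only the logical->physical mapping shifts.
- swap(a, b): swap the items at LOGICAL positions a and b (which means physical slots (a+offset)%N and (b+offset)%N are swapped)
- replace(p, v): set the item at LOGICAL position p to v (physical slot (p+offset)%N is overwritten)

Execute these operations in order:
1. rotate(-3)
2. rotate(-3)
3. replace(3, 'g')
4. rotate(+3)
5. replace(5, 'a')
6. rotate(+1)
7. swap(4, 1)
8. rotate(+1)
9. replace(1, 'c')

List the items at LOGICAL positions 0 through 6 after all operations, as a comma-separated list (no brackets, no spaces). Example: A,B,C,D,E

Answer: a,c,B,G,D,g,F

Derivation:
After op 1 (rotate(-3)): offset=4, physical=[A,B,C,D,E,F,G], logical=[E,F,G,A,B,C,D]
After op 2 (rotate(-3)): offset=1, physical=[A,B,C,D,E,F,G], logical=[B,C,D,E,F,G,A]
After op 3 (replace(3, 'g')): offset=1, physical=[A,B,C,D,g,F,G], logical=[B,C,D,g,F,G,A]
After op 4 (rotate(+3)): offset=4, physical=[A,B,C,D,g,F,G], logical=[g,F,G,A,B,C,D]
After op 5 (replace(5, 'a')): offset=4, physical=[A,B,a,D,g,F,G], logical=[g,F,G,A,B,a,D]
After op 6 (rotate(+1)): offset=5, physical=[A,B,a,D,g,F,G], logical=[F,G,A,B,a,D,g]
After op 7 (swap(4, 1)): offset=5, physical=[A,B,G,D,g,F,a], logical=[F,a,A,B,G,D,g]
After op 8 (rotate(+1)): offset=6, physical=[A,B,G,D,g,F,a], logical=[a,A,B,G,D,g,F]
After op 9 (replace(1, 'c')): offset=6, physical=[c,B,G,D,g,F,a], logical=[a,c,B,G,D,g,F]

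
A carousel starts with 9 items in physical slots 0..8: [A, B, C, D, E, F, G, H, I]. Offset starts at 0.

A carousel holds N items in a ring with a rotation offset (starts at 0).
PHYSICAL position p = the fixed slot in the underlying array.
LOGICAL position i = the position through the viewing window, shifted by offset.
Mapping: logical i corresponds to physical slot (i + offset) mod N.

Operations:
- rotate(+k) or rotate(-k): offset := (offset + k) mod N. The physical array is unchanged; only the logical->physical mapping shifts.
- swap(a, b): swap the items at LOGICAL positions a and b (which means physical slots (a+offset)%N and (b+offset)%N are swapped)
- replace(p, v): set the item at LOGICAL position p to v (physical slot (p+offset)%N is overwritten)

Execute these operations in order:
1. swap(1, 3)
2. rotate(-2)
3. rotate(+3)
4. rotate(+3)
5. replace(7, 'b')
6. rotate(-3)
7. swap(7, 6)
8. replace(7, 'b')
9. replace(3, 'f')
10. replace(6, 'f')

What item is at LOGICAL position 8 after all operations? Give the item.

After op 1 (swap(1, 3)): offset=0, physical=[A,D,C,B,E,F,G,H,I], logical=[A,D,C,B,E,F,G,H,I]
After op 2 (rotate(-2)): offset=7, physical=[A,D,C,B,E,F,G,H,I], logical=[H,I,A,D,C,B,E,F,G]
After op 3 (rotate(+3)): offset=1, physical=[A,D,C,B,E,F,G,H,I], logical=[D,C,B,E,F,G,H,I,A]
After op 4 (rotate(+3)): offset=4, physical=[A,D,C,B,E,F,G,H,I], logical=[E,F,G,H,I,A,D,C,B]
After op 5 (replace(7, 'b')): offset=4, physical=[A,D,b,B,E,F,G,H,I], logical=[E,F,G,H,I,A,D,b,B]
After op 6 (rotate(-3)): offset=1, physical=[A,D,b,B,E,F,G,H,I], logical=[D,b,B,E,F,G,H,I,A]
After op 7 (swap(7, 6)): offset=1, physical=[A,D,b,B,E,F,G,I,H], logical=[D,b,B,E,F,G,I,H,A]
After op 8 (replace(7, 'b')): offset=1, physical=[A,D,b,B,E,F,G,I,b], logical=[D,b,B,E,F,G,I,b,A]
After op 9 (replace(3, 'f')): offset=1, physical=[A,D,b,B,f,F,G,I,b], logical=[D,b,B,f,F,G,I,b,A]
After op 10 (replace(6, 'f')): offset=1, physical=[A,D,b,B,f,F,G,f,b], logical=[D,b,B,f,F,G,f,b,A]

Answer: A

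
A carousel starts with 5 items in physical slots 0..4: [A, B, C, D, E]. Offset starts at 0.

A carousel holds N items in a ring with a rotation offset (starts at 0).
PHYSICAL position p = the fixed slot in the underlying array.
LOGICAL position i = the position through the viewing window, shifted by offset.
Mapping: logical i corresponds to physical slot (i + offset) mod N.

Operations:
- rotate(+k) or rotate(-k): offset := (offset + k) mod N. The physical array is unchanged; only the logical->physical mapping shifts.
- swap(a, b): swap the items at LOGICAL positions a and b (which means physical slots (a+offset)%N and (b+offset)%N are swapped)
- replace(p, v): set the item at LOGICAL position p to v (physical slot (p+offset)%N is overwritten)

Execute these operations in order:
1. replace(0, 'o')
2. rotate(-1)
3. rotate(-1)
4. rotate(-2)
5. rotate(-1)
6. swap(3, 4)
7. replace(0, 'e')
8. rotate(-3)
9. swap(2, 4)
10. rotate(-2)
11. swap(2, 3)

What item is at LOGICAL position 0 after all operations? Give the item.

Answer: e

Derivation:
After op 1 (replace(0, 'o')): offset=0, physical=[o,B,C,D,E], logical=[o,B,C,D,E]
After op 2 (rotate(-1)): offset=4, physical=[o,B,C,D,E], logical=[E,o,B,C,D]
After op 3 (rotate(-1)): offset=3, physical=[o,B,C,D,E], logical=[D,E,o,B,C]
After op 4 (rotate(-2)): offset=1, physical=[o,B,C,D,E], logical=[B,C,D,E,o]
After op 5 (rotate(-1)): offset=0, physical=[o,B,C,D,E], logical=[o,B,C,D,E]
After op 6 (swap(3, 4)): offset=0, physical=[o,B,C,E,D], logical=[o,B,C,E,D]
After op 7 (replace(0, 'e')): offset=0, physical=[e,B,C,E,D], logical=[e,B,C,E,D]
After op 8 (rotate(-3)): offset=2, physical=[e,B,C,E,D], logical=[C,E,D,e,B]
After op 9 (swap(2, 4)): offset=2, physical=[e,D,C,E,B], logical=[C,E,B,e,D]
After op 10 (rotate(-2)): offset=0, physical=[e,D,C,E,B], logical=[e,D,C,E,B]
After op 11 (swap(2, 3)): offset=0, physical=[e,D,E,C,B], logical=[e,D,E,C,B]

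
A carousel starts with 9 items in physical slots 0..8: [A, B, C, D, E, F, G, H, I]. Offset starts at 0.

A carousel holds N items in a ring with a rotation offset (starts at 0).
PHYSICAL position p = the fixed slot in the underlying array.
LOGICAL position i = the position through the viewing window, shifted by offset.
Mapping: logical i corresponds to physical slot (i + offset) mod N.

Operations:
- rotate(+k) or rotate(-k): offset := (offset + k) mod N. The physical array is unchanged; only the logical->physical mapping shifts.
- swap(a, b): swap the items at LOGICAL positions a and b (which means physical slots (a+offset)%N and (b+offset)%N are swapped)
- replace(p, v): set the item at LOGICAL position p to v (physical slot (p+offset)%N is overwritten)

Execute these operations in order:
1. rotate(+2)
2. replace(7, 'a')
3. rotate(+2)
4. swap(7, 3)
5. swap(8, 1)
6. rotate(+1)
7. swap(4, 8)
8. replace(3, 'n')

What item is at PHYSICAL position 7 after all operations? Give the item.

Answer: C

Derivation:
After op 1 (rotate(+2)): offset=2, physical=[A,B,C,D,E,F,G,H,I], logical=[C,D,E,F,G,H,I,A,B]
After op 2 (replace(7, 'a')): offset=2, physical=[a,B,C,D,E,F,G,H,I], logical=[C,D,E,F,G,H,I,a,B]
After op 3 (rotate(+2)): offset=4, physical=[a,B,C,D,E,F,G,H,I], logical=[E,F,G,H,I,a,B,C,D]
After op 4 (swap(7, 3)): offset=4, physical=[a,B,H,D,E,F,G,C,I], logical=[E,F,G,C,I,a,B,H,D]
After op 5 (swap(8, 1)): offset=4, physical=[a,B,H,F,E,D,G,C,I], logical=[E,D,G,C,I,a,B,H,F]
After op 6 (rotate(+1)): offset=5, physical=[a,B,H,F,E,D,G,C,I], logical=[D,G,C,I,a,B,H,F,E]
After op 7 (swap(4, 8)): offset=5, physical=[E,B,H,F,a,D,G,C,I], logical=[D,G,C,I,E,B,H,F,a]
After op 8 (replace(3, 'n')): offset=5, physical=[E,B,H,F,a,D,G,C,n], logical=[D,G,C,n,E,B,H,F,a]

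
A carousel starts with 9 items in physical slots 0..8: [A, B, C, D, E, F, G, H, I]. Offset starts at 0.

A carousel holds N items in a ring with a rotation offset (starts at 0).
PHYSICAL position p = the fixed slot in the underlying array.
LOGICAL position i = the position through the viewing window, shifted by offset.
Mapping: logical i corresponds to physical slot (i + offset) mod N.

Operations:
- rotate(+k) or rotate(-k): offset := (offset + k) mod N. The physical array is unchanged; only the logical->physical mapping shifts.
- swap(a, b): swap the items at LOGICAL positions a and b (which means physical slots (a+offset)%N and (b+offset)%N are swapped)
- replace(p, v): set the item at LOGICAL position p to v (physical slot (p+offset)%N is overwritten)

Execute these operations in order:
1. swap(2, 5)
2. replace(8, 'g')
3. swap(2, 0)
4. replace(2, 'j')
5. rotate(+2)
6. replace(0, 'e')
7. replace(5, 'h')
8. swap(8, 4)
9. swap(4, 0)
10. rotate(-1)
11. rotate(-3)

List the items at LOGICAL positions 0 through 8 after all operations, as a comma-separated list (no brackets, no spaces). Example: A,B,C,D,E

Answer: h,g,F,G,B,D,E,C,e

Derivation:
After op 1 (swap(2, 5)): offset=0, physical=[A,B,F,D,E,C,G,H,I], logical=[A,B,F,D,E,C,G,H,I]
After op 2 (replace(8, 'g')): offset=0, physical=[A,B,F,D,E,C,G,H,g], logical=[A,B,F,D,E,C,G,H,g]
After op 3 (swap(2, 0)): offset=0, physical=[F,B,A,D,E,C,G,H,g], logical=[F,B,A,D,E,C,G,H,g]
After op 4 (replace(2, 'j')): offset=0, physical=[F,B,j,D,E,C,G,H,g], logical=[F,B,j,D,E,C,G,H,g]
After op 5 (rotate(+2)): offset=2, physical=[F,B,j,D,E,C,G,H,g], logical=[j,D,E,C,G,H,g,F,B]
After op 6 (replace(0, 'e')): offset=2, physical=[F,B,e,D,E,C,G,H,g], logical=[e,D,E,C,G,H,g,F,B]
After op 7 (replace(5, 'h')): offset=2, physical=[F,B,e,D,E,C,G,h,g], logical=[e,D,E,C,G,h,g,F,B]
After op 8 (swap(8, 4)): offset=2, physical=[F,G,e,D,E,C,B,h,g], logical=[e,D,E,C,B,h,g,F,G]
After op 9 (swap(4, 0)): offset=2, physical=[F,G,B,D,E,C,e,h,g], logical=[B,D,E,C,e,h,g,F,G]
After op 10 (rotate(-1)): offset=1, physical=[F,G,B,D,E,C,e,h,g], logical=[G,B,D,E,C,e,h,g,F]
After op 11 (rotate(-3)): offset=7, physical=[F,G,B,D,E,C,e,h,g], logical=[h,g,F,G,B,D,E,C,e]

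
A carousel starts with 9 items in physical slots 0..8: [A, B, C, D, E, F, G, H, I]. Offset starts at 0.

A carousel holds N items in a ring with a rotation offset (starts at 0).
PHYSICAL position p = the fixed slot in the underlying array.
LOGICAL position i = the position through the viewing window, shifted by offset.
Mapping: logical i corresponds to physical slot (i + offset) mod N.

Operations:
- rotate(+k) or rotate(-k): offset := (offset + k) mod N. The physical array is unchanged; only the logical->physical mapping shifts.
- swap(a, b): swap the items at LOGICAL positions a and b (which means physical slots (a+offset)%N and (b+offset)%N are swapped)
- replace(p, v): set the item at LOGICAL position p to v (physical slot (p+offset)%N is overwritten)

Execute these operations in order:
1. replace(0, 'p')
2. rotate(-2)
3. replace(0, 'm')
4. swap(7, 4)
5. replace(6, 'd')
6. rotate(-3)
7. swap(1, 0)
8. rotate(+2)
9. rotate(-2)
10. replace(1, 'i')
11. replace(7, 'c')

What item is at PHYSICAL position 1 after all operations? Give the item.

Answer: B

Derivation:
After op 1 (replace(0, 'p')): offset=0, physical=[p,B,C,D,E,F,G,H,I], logical=[p,B,C,D,E,F,G,H,I]
After op 2 (rotate(-2)): offset=7, physical=[p,B,C,D,E,F,G,H,I], logical=[H,I,p,B,C,D,E,F,G]
After op 3 (replace(0, 'm')): offset=7, physical=[p,B,C,D,E,F,G,m,I], logical=[m,I,p,B,C,D,E,F,G]
After op 4 (swap(7, 4)): offset=7, physical=[p,B,F,D,E,C,G,m,I], logical=[m,I,p,B,F,D,E,C,G]
After op 5 (replace(6, 'd')): offset=7, physical=[p,B,F,D,d,C,G,m,I], logical=[m,I,p,B,F,D,d,C,G]
After op 6 (rotate(-3)): offset=4, physical=[p,B,F,D,d,C,G,m,I], logical=[d,C,G,m,I,p,B,F,D]
After op 7 (swap(1, 0)): offset=4, physical=[p,B,F,D,C,d,G,m,I], logical=[C,d,G,m,I,p,B,F,D]
After op 8 (rotate(+2)): offset=6, physical=[p,B,F,D,C,d,G,m,I], logical=[G,m,I,p,B,F,D,C,d]
After op 9 (rotate(-2)): offset=4, physical=[p,B,F,D,C,d,G,m,I], logical=[C,d,G,m,I,p,B,F,D]
After op 10 (replace(1, 'i')): offset=4, physical=[p,B,F,D,C,i,G,m,I], logical=[C,i,G,m,I,p,B,F,D]
After op 11 (replace(7, 'c')): offset=4, physical=[p,B,c,D,C,i,G,m,I], logical=[C,i,G,m,I,p,B,c,D]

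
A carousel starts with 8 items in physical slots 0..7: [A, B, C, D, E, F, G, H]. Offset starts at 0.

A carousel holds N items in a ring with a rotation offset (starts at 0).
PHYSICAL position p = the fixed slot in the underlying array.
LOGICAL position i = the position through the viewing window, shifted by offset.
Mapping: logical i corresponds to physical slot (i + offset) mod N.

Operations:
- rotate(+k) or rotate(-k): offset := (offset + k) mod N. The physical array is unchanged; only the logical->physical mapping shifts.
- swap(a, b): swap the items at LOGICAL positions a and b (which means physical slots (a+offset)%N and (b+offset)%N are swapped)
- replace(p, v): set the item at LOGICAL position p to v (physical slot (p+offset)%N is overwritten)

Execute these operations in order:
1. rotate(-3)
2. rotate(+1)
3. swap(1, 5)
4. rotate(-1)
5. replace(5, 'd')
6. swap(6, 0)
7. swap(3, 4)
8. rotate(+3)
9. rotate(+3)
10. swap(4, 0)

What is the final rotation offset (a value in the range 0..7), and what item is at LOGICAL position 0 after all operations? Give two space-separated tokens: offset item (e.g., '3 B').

After op 1 (rotate(-3)): offset=5, physical=[A,B,C,D,E,F,G,H], logical=[F,G,H,A,B,C,D,E]
After op 2 (rotate(+1)): offset=6, physical=[A,B,C,D,E,F,G,H], logical=[G,H,A,B,C,D,E,F]
After op 3 (swap(1, 5)): offset=6, physical=[A,B,C,H,E,F,G,D], logical=[G,D,A,B,C,H,E,F]
After op 4 (rotate(-1)): offset=5, physical=[A,B,C,H,E,F,G,D], logical=[F,G,D,A,B,C,H,E]
After op 5 (replace(5, 'd')): offset=5, physical=[A,B,d,H,E,F,G,D], logical=[F,G,D,A,B,d,H,E]
After op 6 (swap(6, 0)): offset=5, physical=[A,B,d,F,E,H,G,D], logical=[H,G,D,A,B,d,F,E]
After op 7 (swap(3, 4)): offset=5, physical=[B,A,d,F,E,H,G,D], logical=[H,G,D,B,A,d,F,E]
After op 8 (rotate(+3)): offset=0, physical=[B,A,d,F,E,H,G,D], logical=[B,A,d,F,E,H,G,D]
After op 9 (rotate(+3)): offset=3, physical=[B,A,d,F,E,H,G,D], logical=[F,E,H,G,D,B,A,d]
After op 10 (swap(4, 0)): offset=3, physical=[B,A,d,D,E,H,G,F], logical=[D,E,H,G,F,B,A,d]

Answer: 3 D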